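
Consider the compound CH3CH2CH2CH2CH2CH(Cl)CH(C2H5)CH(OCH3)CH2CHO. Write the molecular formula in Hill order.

C13H25ClO2

Element totals:
  C: 13
  H: 25
  Cl: 1
  O: 2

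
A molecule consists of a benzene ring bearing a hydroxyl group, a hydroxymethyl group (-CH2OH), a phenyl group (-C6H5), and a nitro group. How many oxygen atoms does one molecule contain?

Atom tally by fragment:
  benzene ring core → C:6 H:6
  (− 4 ring H displaced by substituents)
  + OH → O:1 H:1
  + CH2OH → C:1 H:3 O:1
  + C6H5 → C:6 H:5
  + NO2 → N:1 O:2
Element totals:
  C: 13
  H: 11
  N: 1
  O: 4

4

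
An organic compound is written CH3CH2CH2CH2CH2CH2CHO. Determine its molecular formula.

Atom tally by fragment:
  CH3 → C:1 H:3
  CH2 → C:1 H:2
  CH2 → C:1 H:2
  CH2 → C:1 H:2
  CH2 → C:1 H:2
  CH2CHO → C:2 H:3 O:1
Element totals:
  C: 7
  H: 14
  O: 1

C7H14O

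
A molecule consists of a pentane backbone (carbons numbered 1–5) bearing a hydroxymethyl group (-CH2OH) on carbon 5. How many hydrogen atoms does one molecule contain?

14

Atom tally by fragment:
  CH3 → C:1 H:3
  CH2 → C:1 H:2
  CH2 → C:1 H:2
  CH2 → C:1 H:2
  CH2CH2OH → C:2 H:5 O:1
Element totals:
  C: 6
  H: 14
  O: 1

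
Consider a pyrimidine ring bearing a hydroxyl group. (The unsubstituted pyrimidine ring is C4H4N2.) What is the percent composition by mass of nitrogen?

Atom tally by fragment:
  pyrimidine ring core → C:4 H:4 N:2
  (− 1 ring H displaced by substituents)
  + OH → O:1 H:1
Element totals:
  C: 4
  H: 4
  N: 2
  O: 1
Molecular formula: C4H4N2O.
Molar mass = 96.089 g/mol.
Mass from N: 2 × 14.007 = 28.014 g/mol.
%N = 28.014 / 96.089 × 100 = 29.15%.

29.15%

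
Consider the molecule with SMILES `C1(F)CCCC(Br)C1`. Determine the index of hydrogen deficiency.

Atom tally by fragment:
  cyclohexane ring core → C:6 H:12
  (− 2 ring H displaced by substituents)
  + F → F:1
  + Br → Br:1
Element totals:
  C: 6
  H: 10
  Br: 1
  F: 1
Molecular formula: C6H10BrF.
DoU = (2C + 2 + N − H − X) / 2 = (2·6 + 2 + 0 − 10 − 2) / 2 = 1.

1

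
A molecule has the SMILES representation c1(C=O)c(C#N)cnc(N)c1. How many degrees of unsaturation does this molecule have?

Atom tally by fragment:
  pyridine ring core → C:5 H:5 N:1
  (− 3 ring H displaced by substituents)
  + CHO → C:1 H:1 O:1
  + CN → C:1 N:1
  + NH2 → N:1 H:2
Element totals:
  C: 7
  H: 5
  N: 3
  O: 1
Molecular formula: C7H5N3O.
DoU = (2C + 2 + N − H − X) / 2 = (2·7 + 2 + 3 − 5 − 0) / 2 = 7.

7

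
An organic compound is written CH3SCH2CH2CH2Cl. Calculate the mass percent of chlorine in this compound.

Element totals:
  C: 4
  H: 9
  Cl: 1
  S: 1
Molecular formula: C4H9ClS.
Molar mass = 124.626 g/mol.
Mass from Cl: 1 × 35.45 = 35.450 g/mol.
%Cl = 35.450 / 124.626 × 100 = 28.45%.

28.45%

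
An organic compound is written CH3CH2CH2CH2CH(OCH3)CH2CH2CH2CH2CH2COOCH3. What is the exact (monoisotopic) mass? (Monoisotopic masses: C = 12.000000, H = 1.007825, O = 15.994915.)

230.1882

Element totals:
  C: 13
  H: 26
  O: 3
Molecular formula: C13H26O3.
  M = 13(12.0) + 26(1.007825) + 3(15.994915)
    = 156.000000 + 26.203450 + 47.984745 = 230.188195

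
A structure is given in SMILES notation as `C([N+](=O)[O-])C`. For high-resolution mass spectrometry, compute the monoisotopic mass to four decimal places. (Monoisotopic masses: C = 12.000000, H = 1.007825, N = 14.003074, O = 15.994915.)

Atom tally by fragment:
  O2NCH2 → C:1 H:2 N:1 O:2
  CH3 → C:1 H:3
Element totals:
  C: 2
  H: 5
  N: 1
  O: 2
Molecular formula: C2H5NO2.
  M = 2(12.0) + 5(1.007825) + 14.003074 + 2(15.994915)
    = 24.000000 + 5.039125 + 14.003074 + 31.989830 = 75.032029

75.0320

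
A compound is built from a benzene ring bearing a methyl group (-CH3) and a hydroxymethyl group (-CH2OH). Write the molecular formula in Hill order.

C8H10O

Atom tally by fragment:
  benzene ring core → C:6 H:6
  (− 2 ring H displaced by substituents)
  + CH3 → C:1 H:3
  + CH2OH → C:1 H:3 O:1
Element totals:
  C: 8
  H: 10
  O: 1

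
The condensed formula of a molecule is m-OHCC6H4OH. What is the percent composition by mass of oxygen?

26.20%

Atom tally by fragment:
  benzene ring core → C:6 H:6
  (− 2 ring H displaced by substituents)
  + CHO → C:1 H:1 O:1
  + OH → O:1 H:1
Element totals:
  C: 7
  H: 6
  O: 2
Molecular formula: C7H6O2.
Molar mass = 122.123 g/mol.
Mass from O: 2 × 15.999 = 31.998 g/mol.
%O = 31.998 / 122.123 × 100 = 26.20%.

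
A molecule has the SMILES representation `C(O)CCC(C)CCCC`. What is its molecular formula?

Atom tally by fragment:
  HOCH2 → C:1 H:3 O:1
  CH2 → C:1 H:2
  CH2 → C:1 H:2
  CH(CH3) → C:2 H:4
  CH2 → C:1 H:2
  CH2 → C:1 H:2
  CH2 → C:1 H:2
  CH3 → C:1 H:3
Element totals:
  C: 9
  H: 20
  O: 1

C9H20O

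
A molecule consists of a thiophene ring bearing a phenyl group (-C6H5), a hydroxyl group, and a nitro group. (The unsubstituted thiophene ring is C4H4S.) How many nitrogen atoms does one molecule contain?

1

Atom tally by fragment:
  thiophene ring core → C:4 H:4 S:1
  (− 3 ring H displaced by substituents)
  + C6H5 → C:6 H:5
  + OH → O:1 H:1
  + NO2 → N:1 O:2
Element totals:
  C: 10
  H: 7
  N: 1
  O: 3
  S: 1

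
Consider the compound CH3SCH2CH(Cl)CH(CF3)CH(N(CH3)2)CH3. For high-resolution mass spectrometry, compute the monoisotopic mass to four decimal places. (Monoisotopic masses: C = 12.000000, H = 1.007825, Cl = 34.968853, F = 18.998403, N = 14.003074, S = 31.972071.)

Atom tally by fragment:
  CH3SCH2 → C:2 H:5 S:1
  CH(Cl) → C:1 H:1 Cl:1
  CH(CF3) → C:2 H:1 F:3
  CH(N(CH3)2) → C:3 H:7 N:1
  CH3 → C:1 H:3
Element totals:
  C: 9
  H: 17
  Cl: 1
  F: 3
  N: 1
  S: 1
Molecular formula: C9H17ClF3NS.
  M = 9(12.0) + 17(1.007825) + 34.968853 + 3(18.998403) + 14.003074 + 31.972071
    = 108.000000 + 17.133025 + 34.968853 + 56.995209 + 14.003074 + 31.972071 = 263.072232

263.0722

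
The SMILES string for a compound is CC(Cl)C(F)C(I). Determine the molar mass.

236.45 g/mol

Atom tally by fragment:
  CH3 → C:1 H:3
  CH(Cl) → C:1 H:1 Cl:1
  CH(F) → C:1 H:1 F:1
  CH2I → C:1 H:2 I:1
Element totals:
  C: 4
  H: 7
  Cl: 1
  F: 1
  I: 1
Molecular formula: C4H7ClFI.
  M = 4(12.011) + 7(1.008) + 35.45 + 18.998 + 126.904
    = 48.044 + 7.056 + 35.450 + 18.998 + 126.904 = 236.452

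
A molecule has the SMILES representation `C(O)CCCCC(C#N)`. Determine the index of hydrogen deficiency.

2

Atom tally by fragment:
  HOCH2 → C:1 H:3 O:1
  CH2 → C:1 H:2
  CH2 → C:1 H:2
  CH2 → C:1 H:2
  CH2 → C:1 H:2
  CH2CN → C:2 H:2 N:1
Element totals:
  C: 7
  H: 13
  N: 1
  O: 1
Molecular formula: C7H13NO.
DoU = (2C + 2 + N − H − X) / 2 = (2·7 + 2 + 1 − 13 − 0) / 2 = 2.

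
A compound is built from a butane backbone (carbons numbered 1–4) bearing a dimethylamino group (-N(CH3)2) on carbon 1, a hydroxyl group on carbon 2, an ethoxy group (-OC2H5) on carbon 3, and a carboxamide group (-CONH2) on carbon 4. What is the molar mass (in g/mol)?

204.27 g/mol

Atom tally by fragment:
  (CH3)2NCH2 → C:3 H:8 N:1
  CH(OH) → C:1 H:2 O:1
  CH(OC2H5) → C:3 H:6 O:1
  CH2CONH2 → C:2 H:4 O:1 N:1
Element totals:
  C: 9
  H: 20
  N: 2
  O: 3
Molecular formula: C9H20N2O3.
  M = 9(12.011) + 20(1.008) + 2(14.007) + 3(15.999)
    = 108.099 + 20.160 + 28.014 + 47.997 = 204.270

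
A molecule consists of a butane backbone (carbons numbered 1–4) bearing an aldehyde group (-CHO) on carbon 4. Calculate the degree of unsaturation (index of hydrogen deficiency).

1

Atom tally by fragment:
  CH3 → C:1 H:3
  CH2 → C:1 H:2
  CH2 → C:1 H:2
  CH2CHO → C:2 H:3 O:1
Element totals:
  C: 5
  H: 10
  O: 1
Molecular formula: C5H10O.
DoU = (2C + 2 + N − H − X) / 2 = (2·5 + 2 + 0 − 10 − 0) / 2 = 1.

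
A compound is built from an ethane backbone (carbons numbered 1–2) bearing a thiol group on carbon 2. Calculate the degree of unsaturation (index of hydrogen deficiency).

0

Atom tally by fragment:
  CH3 → C:1 H:3
  CH2SH → C:1 H:3 S:1
Element totals:
  C: 2
  H: 6
  S: 1
Molecular formula: C2H6S.
DoU = (2C + 2 + N − H − X) / 2 = (2·2 + 2 + 0 − 6 − 0) / 2 = 0.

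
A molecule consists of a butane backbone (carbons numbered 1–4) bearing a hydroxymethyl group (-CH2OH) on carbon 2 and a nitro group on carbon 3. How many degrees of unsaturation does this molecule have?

Atom tally by fragment:
  CH3 → C:1 H:3
  CH(CH2OH) → C:2 H:4 O:1
  CH(NO2) → C:1 H:1 N:1 O:2
  CH3 → C:1 H:3
Element totals:
  C: 5
  H: 11
  N: 1
  O: 3
Molecular formula: C5H11NO3.
DoU = (2C + 2 + N − H − X) / 2 = (2·5 + 2 + 1 − 11 − 0) / 2 = 1.

1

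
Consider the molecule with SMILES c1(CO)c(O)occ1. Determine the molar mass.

114.10 g/mol

Atom tally by fragment:
  furan ring core → C:4 H:4 O:1
  (− 2 ring H displaced by substituents)
  + CH2OH → C:1 H:3 O:1
  + OH → O:1 H:1
Element totals:
  C: 5
  H: 6
  O: 3
Molecular formula: C5H6O3.
  M = 5(12.011) + 6(1.008) + 3(15.999)
    = 60.055 + 6.048 + 47.997 = 114.100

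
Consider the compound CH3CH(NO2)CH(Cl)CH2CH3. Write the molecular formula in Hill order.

Element totals:
  C: 5
  H: 10
  Cl: 1
  N: 1
  O: 2

C5H10ClNO2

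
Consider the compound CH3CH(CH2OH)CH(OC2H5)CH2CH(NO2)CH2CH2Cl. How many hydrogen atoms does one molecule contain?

20

Atom tally by fragment:
  CH3 → C:1 H:3
  CH(CH2OH) → C:2 H:4 O:1
  CH(OC2H5) → C:3 H:6 O:1
  CH2 → C:1 H:2
  CH(NO2) → C:1 H:1 N:1 O:2
  CH2 → C:1 H:2
  CH2Cl → C:1 H:2 Cl:1
Element totals:
  C: 10
  H: 20
  Cl: 1
  N: 1
  O: 4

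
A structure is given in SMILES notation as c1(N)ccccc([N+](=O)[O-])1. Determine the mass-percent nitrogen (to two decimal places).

Atom tally by fragment:
  benzene ring core → C:6 H:6
  (− 2 ring H displaced by substituents)
  + NH2 → N:1 H:2
  + NO2 → N:1 O:2
Element totals:
  C: 6
  H: 6
  N: 2
  O: 2
Molecular formula: C6H6N2O2.
Molar mass = 138.126 g/mol.
Mass from N: 2 × 14.007 = 28.014 g/mol.
%N = 28.014 / 138.126 × 100 = 20.28%.

20.28%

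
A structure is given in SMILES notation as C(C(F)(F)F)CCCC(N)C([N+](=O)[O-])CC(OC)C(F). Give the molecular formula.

C11H20F4N2O3

Atom tally by fragment:
  F3CCH2 → C:2 H:2 F:3
  CH2 → C:1 H:2
  CH2 → C:1 H:2
  CH2 → C:1 H:2
  CH(NH2) → C:1 H:3 N:1
  CH(NO2) → C:1 H:1 N:1 O:2
  CH2 → C:1 H:2
  CH(OCH3) → C:2 H:4 O:1
  CH2F → C:1 H:2 F:1
Element totals:
  C: 11
  H: 20
  F: 4
  N: 2
  O: 3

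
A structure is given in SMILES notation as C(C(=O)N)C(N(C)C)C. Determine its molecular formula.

Atom tally by fragment:
  H2NOCCH2 → C:2 H:4 O:1 N:1
  CH(N(CH3)2) → C:3 H:7 N:1
  CH3 → C:1 H:3
Element totals:
  C: 6
  H: 14
  N: 2
  O: 1

C6H14N2O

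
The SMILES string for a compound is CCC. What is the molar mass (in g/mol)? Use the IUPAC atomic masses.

Atom tally by fragment:
  CH3 → C:1 H:3
  CH2 → C:1 H:2
  CH3 → C:1 H:3
Element totals:
  C: 3
  H: 8
Molecular formula: C3H8.
  M = 3(12.011) + 8(1.008)
    = 36.033 + 8.064 = 44.097

44.10 g/mol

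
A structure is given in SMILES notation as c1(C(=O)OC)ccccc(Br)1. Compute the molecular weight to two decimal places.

Atom tally by fragment:
  benzene ring core → C:6 H:6
  (− 2 ring H displaced by substituents)
  + COOCH3 → C:2 H:3 O:2
  + Br → Br:1
Element totals:
  C: 8
  H: 7
  Br: 1
  O: 2
Molecular formula: C8H7BrO2.
  M = 8(12.011) + 7(1.008) + 79.904 + 2(15.999)
    = 96.088 + 7.056 + 79.904 + 31.998 = 215.046

215.05 g/mol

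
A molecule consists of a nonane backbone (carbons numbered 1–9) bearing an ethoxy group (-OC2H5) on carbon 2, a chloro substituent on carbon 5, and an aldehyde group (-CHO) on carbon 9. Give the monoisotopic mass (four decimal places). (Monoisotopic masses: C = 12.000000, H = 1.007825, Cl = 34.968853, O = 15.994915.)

Atom tally by fragment:
  CH3 → C:1 H:3
  CH(OC2H5) → C:3 H:6 O:1
  CH2 → C:1 H:2
  CH2 → C:1 H:2
  CH(Cl) → C:1 H:1 Cl:1
  CH2 → C:1 H:2
  CH2 → C:1 H:2
  CH2 → C:1 H:2
  CH2CHO → C:2 H:3 O:1
Element totals:
  C: 12
  H: 23
  Cl: 1
  O: 2
Molecular formula: C12H23ClO2.
  M = 12(12.0) + 23(1.007825) + 34.968853 + 2(15.994915)
    = 144.000000 + 23.179975 + 34.968853 + 31.989830 = 234.138658

234.1387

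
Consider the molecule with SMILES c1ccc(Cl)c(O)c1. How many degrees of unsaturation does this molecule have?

4

Atom tally by fragment:
  benzene ring core → C:6 H:6
  (− 2 ring H displaced by substituents)
  + Cl → Cl:1
  + OH → O:1 H:1
Element totals:
  C: 6
  H: 5
  Cl: 1
  O: 1
Molecular formula: C6H5ClO.
DoU = (2C + 2 + N − H − X) / 2 = (2·6 + 2 + 0 − 5 − 1) / 2 = 4.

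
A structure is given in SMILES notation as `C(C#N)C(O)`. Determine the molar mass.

71.08 g/mol

Atom tally by fragment:
  NCCH2 → C:2 H:2 N:1
  CH2OH → C:1 H:3 O:1
Element totals:
  C: 3
  H: 5
  N: 1
  O: 1
Molecular formula: C3H5NO.
  M = 3(12.011) + 5(1.008) + 14.007 + 15.999
    = 36.033 + 5.040 + 14.007 + 15.999 = 71.079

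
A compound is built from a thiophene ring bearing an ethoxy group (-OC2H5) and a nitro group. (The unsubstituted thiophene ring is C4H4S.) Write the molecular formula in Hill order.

C6H7NO3S

Atom tally by fragment:
  thiophene ring core → C:4 H:4 S:1
  (− 2 ring H displaced by substituents)
  + OC2H5 → C:2 H:5 O:1
  + NO2 → N:1 O:2
Element totals:
  C: 6
  H: 7
  N: 1
  O: 3
  S: 1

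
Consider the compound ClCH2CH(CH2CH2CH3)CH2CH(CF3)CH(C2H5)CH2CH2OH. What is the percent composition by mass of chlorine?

Atom tally by fragment:
  ClCH2 → C:1 H:2 Cl:1
  CH(CH2CH2CH3) → C:4 H:8
  CH2 → C:1 H:2
  CH(CF3) → C:2 H:1 F:3
  CH(C2H5) → C:3 H:6
  CH2CH2OH → C:2 H:5 O:1
Element totals:
  C: 13
  H: 24
  Cl: 1
  F: 3
  O: 1
Molecular formula: C13H24ClF3O.
Molar mass = 288.778 g/mol.
Mass from Cl: 1 × 35.45 = 35.450 g/mol.
%Cl = 35.450 / 288.778 × 100 = 12.28%.

12.28%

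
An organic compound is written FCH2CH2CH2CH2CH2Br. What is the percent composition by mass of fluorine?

11.24%

Element totals:
  C: 5
  H: 10
  Br: 1
  F: 1
Molecular formula: C5H10BrF.
Molar mass = 169.037 g/mol.
Mass from F: 1 × 18.998 = 18.998 g/mol.
%F = 18.998 / 169.037 × 100 = 11.24%.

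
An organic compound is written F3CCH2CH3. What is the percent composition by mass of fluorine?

Atom tally by fragment:
  F3CCH2 → C:2 H:2 F:3
  CH3 → C:1 H:3
Element totals:
  C: 3
  H: 5
  F: 3
Molecular formula: C3H5F3.
Molar mass = 98.067 g/mol.
Mass from F: 3 × 18.998 = 56.994 g/mol.
%F = 56.994 / 98.067 × 100 = 58.12%.

58.12%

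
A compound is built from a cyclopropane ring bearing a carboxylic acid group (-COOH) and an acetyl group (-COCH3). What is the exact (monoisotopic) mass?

128.0473

Atom tally by fragment:
  cyclopropane ring core → C:3 H:6
  (− 2 ring H displaced by substituents)
  + COOH → C:1 H:1 O:2
  + COCH3 → C:2 H:3 O:1
Element totals:
  C: 6
  H: 8
  O: 3
Molecular formula: C6H8O3.
  M = 6(12.0) + 8(1.007825) + 3(15.994915)
    = 72.000000 + 8.062600 + 47.984745 = 128.047345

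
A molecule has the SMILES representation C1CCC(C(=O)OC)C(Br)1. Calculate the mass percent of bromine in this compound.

38.59%

Atom tally by fragment:
  cyclopentane ring core → C:5 H:10
  (− 2 ring H displaced by substituents)
  + COOCH3 → C:2 H:3 O:2
  + Br → Br:1
Element totals:
  C: 7
  H: 11
  Br: 1
  O: 2
Molecular formula: C7H11BrO2.
Molar mass = 207.067 g/mol.
Mass from Br: 1 × 79.904 = 79.904 g/mol.
%Br = 79.904 / 207.067 × 100 = 38.59%.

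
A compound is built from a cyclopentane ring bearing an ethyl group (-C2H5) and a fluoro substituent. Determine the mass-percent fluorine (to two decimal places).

16.35%

Atom tally by fragment:
  cyclopentane ring core → C:5 H:10
  (− 2 ring H displaced by substituents)
  + C2H5 → C:2 H:5
  + F → F:1
Element totals:
  C: 7
  H: 13
  F: 1
Molecular formula: C7H13F.
Molar mass = 116.179 g/mol.
Mass from F: 1 × 18.998 = 18.998 g/mol.
%F = 18.998 / 116.179 × 100 = 16.35%.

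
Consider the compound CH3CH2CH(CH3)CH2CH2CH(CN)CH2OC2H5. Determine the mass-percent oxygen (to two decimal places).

8.73%

Atom tally by fragment:
  CH3 → C:1 H:3
  CH2 → C:1 H:2
  CH(CH3) → C:2 H:4
  CH2 → C:1 H:2
  CH2 → C:1 H:2
  CH(CN) → C:2 H:1 N:1
  CH2OC2H5 → C:3 H:7 O:1
Element totals:
  C: 11
  H: 21
  N: 1
  O: 1
Molecular formula: C11H21NO.
Molar mass = 183.295 g/mol.
Mass from O: 1 × 15.999 = 15.999 g/mol.
%O = 15.999 / 183.295 × 100 = 8.73%.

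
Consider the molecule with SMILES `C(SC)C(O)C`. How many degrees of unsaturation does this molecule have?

0

Atom tally by fragment:
  CH3SCH2 → C:2 H:5 S:1
  CH(OH) → C:1 H:2 O:1
  CH3 → C:1 H:3
Element totals:
  C: 4
  H: 10
  O: 1
  S: 1
Molecular formula: C4H10OS.
DoU = (2C + 2 + N − H − X) / 2 = (2·4 + 2 + 0 − 10 − 0) / 2 = 0.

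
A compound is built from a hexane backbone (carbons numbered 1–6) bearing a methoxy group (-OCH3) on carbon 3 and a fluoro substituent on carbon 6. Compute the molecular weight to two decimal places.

134.19 g/mol

Atom tally by fragment:
  CH3 → C:1 H:3
  CH2 → C:1 H:2
  CH(OCH3) → C:2 H:4 O:1
  CH2 → C:1 H:2
  CH2 → C:1 H:2
  CH2F → C:1 H:2 F:1
Element totals:
  C: 7
  H: 15
  F: 1
  O: 1
Molecular formula: C7H15FO.
  M = 7(12.011) + 15(1.008) + 18.998 + 15.999
    = 84.077 + 15.120 + 18.998 + 15.999 = 134.194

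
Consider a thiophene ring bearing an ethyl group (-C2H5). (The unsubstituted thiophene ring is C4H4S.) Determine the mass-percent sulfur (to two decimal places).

Atom tally by fragment:
  thiophene ring core → C:4 H:4 S:1
  (− 1 ring H displaced by substituents)
  + C2H5 → C:2 H:5
Element totals:
  C: 6
  H: 8
  S: 1
Molecular formula: C6H8S.
Molar mass = 112.190 g/mol.
Mass from S: 1 × 32.06 = 32.060 g/mol.
%S = 32.060 / 112.190 × 100 = 28.58%.

28.58%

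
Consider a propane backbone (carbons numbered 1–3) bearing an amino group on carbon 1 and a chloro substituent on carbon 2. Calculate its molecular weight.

Atom tally by fragment:
  H2NCH2 → C:1 H:4 N:1
  CH(Cl) → C:1 H:1 Cl:1
  CH3 → C:1 H:3
Element totals:
  C: 3
  H: 8
  Cl: 1
  N: 1
Molecular formula: C3H8ClN.
  M = 3(12.011) + 8(1.008) + 35.45 + 14.007
    = 36.033 + 8.064 + 35.450 + 14.007 = 93.554

93.55 g/mol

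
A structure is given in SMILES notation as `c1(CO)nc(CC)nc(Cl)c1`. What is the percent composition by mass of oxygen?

Atom tally by fragment:
  pyrimidine ring core → C:4 H:4 N:2
  (− 3 ring H displaced by substituents)
  + CH2OH → C:1 H:3 O:1
  + C2H5 → C:2 H:5
  + Cl → Cl:1
Element totals:
  C: 7
  H: 9
  Cl: 1
  N: 2
  O: 1
Molecular formula: C7H9ClN2O.
Molar mass = 172.612 g/mol.
Mass from O: 1 × 15.999 = 15.999 g/mol.
%O = 15.999 / 172.612 × 100 = 9.27%.

9.27%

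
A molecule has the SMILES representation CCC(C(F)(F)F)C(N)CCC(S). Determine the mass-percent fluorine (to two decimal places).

Atom tally by fragment:
  CH3 → C:1 H:3
  CH2 → C:1 H:2
  CH(CF3) → C:2 H:1 F:3
  CH(NH2) → C:1 H:3 N:1
  CH2 → C:1 H:2
  CH2 → C:1 H:2
  CH2SH → C:1 H:3 S:1
Element totals:
  C: 8
  H: 16
  F: 3
  N: 1
  S: 1
Molecular formula: C8H16F3NS.
Molar mass = 215.277 g/mol.
Mass from F: 3 × 18.998 = 56.994 g/mol.
%F = 56.994 / 215.277 × 100 = 26.47%.

26.47%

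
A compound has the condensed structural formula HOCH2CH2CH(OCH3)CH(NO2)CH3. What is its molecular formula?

C6H13NO4

Atom tally by fragment:
  HOCH2CH2 → C:2 H:5 O:1
  CH(OCH3) → C:2 H:4 O:1
  CH(NO2) → C:1 H:1 N:1 O:2
  CH3 → C:1 H:3
Element totals:
  C: 6
  H: 13
  N: 1
  O: 4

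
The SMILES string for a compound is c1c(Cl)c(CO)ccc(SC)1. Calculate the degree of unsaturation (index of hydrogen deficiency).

4

Atom tally by fragment:
  benzene ring core → C:6 H:6
  (− 3 ring H displaced by substituents)
  + Cl → Cl:1
  + CH2OH → C:1 H:3 O:1
  + SCH3 → C:1 H:3 S:1
Element totals:
  C: 8
  H: 9
  Cl: 1
  O: 1
  S: 1
Molecular formula: C8H9ClOS.
DoU = (2C + 2 + N − H − X) / 2 = (2·8 + 2 + 0 − 9 − 1) / 2 = 4.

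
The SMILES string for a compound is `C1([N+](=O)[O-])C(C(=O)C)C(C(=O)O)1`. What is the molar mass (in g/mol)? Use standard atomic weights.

173.12 g/mol

Atom tally by fragment:
  cyclopropane ring core → C:3 H:6
  (− 3 ring H displaced by substituents)
  + NO2 → N:1 O:2
  + COCH3 → C:2 H:3 O:1
  + COOH → C:1 H:1 O:2
Element totals:
  C: 6
  H: 7
  N: 1
  O: 5
Molecular formula: C6H7NO5.
  M = 6(12.011) + 7(1.008) + 14.007 + 5(15.999)
    = 72.066 + 7.056 + 14.007 + 79.995 = 173.124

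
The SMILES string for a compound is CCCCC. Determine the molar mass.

72.15 g/mol

Atom tally by fragment:
  CH3 → C:1 H:3
  CH2 → C:1 H:2
  CH2 → C:1 H:2
  CH2 → C:1 H:2
  CH3 → C:1 H:3
Element totals:
  C: 5
  H: 12
Molecular formula: C5H12.
  M = 5(12.011) + 12(1.008)
    = 60.055 + 12.096 = 72.151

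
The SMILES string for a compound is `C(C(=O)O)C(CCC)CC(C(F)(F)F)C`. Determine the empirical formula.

C10H17F3O2

Atom tally by fragment:
  HOOCCH2 → C:2 H:3 O:2
  CH(CH2CH2CH3) → C:4 H:8
  CH2 → C:1 H:2
  CH(CF3) → C:2 H:1 F:3
  CH3 → C:1 H:3
Element totals:
  C: 10
  H: 17
  F: 3
  O: 2
Molecular formula: C10H17F3O2.
gcd of subscripts (10, 3, 17, 2) = 1, so the empirical formula equals the molecular formula.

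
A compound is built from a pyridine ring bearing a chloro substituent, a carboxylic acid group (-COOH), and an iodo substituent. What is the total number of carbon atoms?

Atom tally by fragment:
  pyridine ring core → C:5 H:5 N:1
  (− 3 ring H displaced by substituents)
  + Cl → Cl:1
  + COOH → C:1 H:1 O:2
  + I → I:1
Element totals:
  C: 6
  H: 3
  Cl: 1
  I: 1
  N: 1
  O: 2

6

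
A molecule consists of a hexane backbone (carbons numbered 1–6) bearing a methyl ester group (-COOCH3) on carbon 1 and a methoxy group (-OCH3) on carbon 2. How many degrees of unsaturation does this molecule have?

Atom tally by fragment:
  CH3OOCCH2 → C:3 H:5 O:2
  CH(OCH3) → C:2 H:4 O:1
  CH2 → C:1 H:2
  CH2 → C:1 H:2
  CH2 → C:1 H:2
  CH3 → C:1 H:3
Element totals:
  C: 9
  H: 18
  O: 3
Molecular formula: C9H18O3.
DoU = (2C + 2 + N − H − X) / 2 = (2·9 + 2 + 0 − 18 − 0) / 2 = 1.

1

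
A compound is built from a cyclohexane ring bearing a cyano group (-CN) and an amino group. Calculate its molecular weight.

Atom tally by fragment:
  cyclohexane ring core → C:6 H:12
  (− 2 ring H displaced by substituents)
  + CN → C:1 N:1
  + NH2 → N:1 H:2
Element totals:
  C: 7
  H: 12
  N: 2
Molecular formula: C7H12N2.
  M = 7(12.011) + 12(1.008) + 2(14.007)
    = 84.077 + 12.096 + 28.014 = 124.187

124.19 g/mol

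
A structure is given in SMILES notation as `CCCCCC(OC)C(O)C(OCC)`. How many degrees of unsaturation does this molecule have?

Atom tally by fragment:
  CH3 → C:1 H:3
  CH2 → C:1 H:2
  CH2 → C:1 H:2
  CH2 → C:1 H:2
  CH2 → C:1 H:2
  CH(OCH3) → C:2 H:4 O:1
  CH(OH) → C:1 H:2 O:1
  CH2OC2H5 → C:3 H:7 O:1
Element totals:
  C: 11
  H: 24
  O: 3
Molecular formula: C11H24O3.
DoU = (2C + 2 + N − H − X) / 2 = (2·11 + 2 + 0 − 24 − 0) / 2 = 0.

0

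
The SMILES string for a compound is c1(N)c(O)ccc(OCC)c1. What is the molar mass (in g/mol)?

Atom tally by fragment:
  benzene ring core → C:6 H:6
  (− 3 ring H displaced by substituents)
  + NH2 → N:1 H:2
  + OH → O:1 H:1
  + OC2H5 → C:2 H:5 O:1
Element totals:
  C: 8
  H: 11
  N: 1
  O: 2
Molecular formula: C8H11NO2.
  M = 8(12.011) + 11(1.008) + 14.007 + 2(15.999)
    = 96.088 + 11.088 + 14.007 + 31.998 = 153.181

153.18 g/mol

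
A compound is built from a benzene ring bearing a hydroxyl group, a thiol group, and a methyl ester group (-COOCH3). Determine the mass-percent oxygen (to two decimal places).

Atom tally by fragment:
  benzene ring core → C:6 H:6
  (− 3 ring H displaced by substituents)
  + OH → O:1 H:1
  + SH → S:1 H:1
  + COOCH3 → C:2 H:3 O:2
Element totals:
  C: 8
  H: 8
  O: 3
  S: 1
Molecular formula: C8H8O3S.
Molar mass = 184.209 g/mol.
Mass from O: 3 × 15.999 = 47.997 g/mol.
%O = 47.997 / 184.209 × 100 = 26.06%.

26.06%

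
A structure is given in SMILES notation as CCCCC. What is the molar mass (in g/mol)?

72.15 g/mol

Atom tally by fragment:
  CH3 → C:1 H:3
  CH2 → C:1 H:2
  CH2 → C:1 H:2
  CH2 → C:1 H:2
  CH3 → C:1 H:3
Element totals:
  C: 5
  H: 12
Molecular formula: C5H12.
  M = 5(12.011) + 12(1.008)
    = 60.055 + 12.096 = 72.151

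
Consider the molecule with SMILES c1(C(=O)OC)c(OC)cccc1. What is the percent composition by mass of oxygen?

Atom tally by fragment:
  benzene ring core → C:6 H:6
  (− 2 ring H displaced by substituents)
  + COOCH3 → C:2 H:3 O:2
  + OCH3 → C:1 H:3 O:1
Element totals:
  C: 9
  H: 10
  O: 3
Molecular formula: C9H10O3.
Molar mass = 166.176 g/mol.
Mass from O: 3 × 15.999 = 47.997 g/mol.
%O = 47.997 / 166.176 × 100 = 28.88%.

28.88%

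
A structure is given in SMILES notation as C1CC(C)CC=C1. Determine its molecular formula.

Atom tally by fragment:
  cyclohexene ring core → C:6 H:10
  (− 1 ring H displaced by substituents)
  + CH3 → C:1 H:3
Element totals:
  C: 7
  H: 12

C7H12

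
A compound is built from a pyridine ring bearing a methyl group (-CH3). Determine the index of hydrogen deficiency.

4

Atom tally by fragment:
  pyridine ring core → C:5 H:5 N:1
  (− 1 ring H displaced by substituents)
  + CH3 → C:1 H:3
Element totals:
  C: 6
  H: 7
  N: 1
Molecular formula: C6H7N.
DoU = (2C + 2 + N − H − X) / 2 = (2·6 + 2 + 1 − 7 − 0) / 2 = 4.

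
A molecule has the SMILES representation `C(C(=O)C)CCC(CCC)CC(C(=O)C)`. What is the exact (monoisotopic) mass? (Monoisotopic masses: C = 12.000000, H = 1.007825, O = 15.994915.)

212.1776

Atom tally by fragment:
  CH3COCH2 → C:3 H:5 O:1
  CH2 → C:1 H:2
  CH2 → C:1 H:2
  CH(CH2CH2CH3) → C:4 H:8
  CH2 → C:1 H:2
  CH2COCH3 → C:3 H:5 O:1
Element totals:
  C: 13
  H: 24
  O: 2
Molecular formula: C13H24O2.
  M = 13(12.0) + 24(1.007825) + 2(15.994915)
    = 156.000000 + 24.187800 + 31.989830 = 212.177630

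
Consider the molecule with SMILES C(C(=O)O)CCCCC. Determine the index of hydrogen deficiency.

1

Atom tally by fragment:
  HOOCCH2 → C:2 H:3 O:2
  CH2 → C:1 H:2
  CH2 → C:1 H:2
  CH2 → C:1 H:2
  CH2 → C:1 H:2
  CH3 → C:1 H:3
Element totals:
  C: 7
  H: 14
  O: 2
Molecular formula: C7H14O2.
DoU = (2C + 2 + N − H − X) / 2 = (2·7 + 2 + 0 − 14 − 0) / 2 = 1.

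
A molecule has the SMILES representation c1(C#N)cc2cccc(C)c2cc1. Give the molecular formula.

C12H9N

Atom tally by fragment:
  naphthalene ring system core → C:10 H:8
  (− 2 ring H displaced by substituents)
  + CN → C:1 N:1
  + CH3 → C:1 H:3
Element totals:
  C: 12
  H: 9
  N: 1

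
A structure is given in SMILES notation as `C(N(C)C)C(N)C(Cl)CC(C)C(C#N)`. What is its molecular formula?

Atom tally by fragment:
  (CH3)2NCH2 → C:3 H:8 N:1
  CH(NH2) → C:1 H:3 N:1
  CH(Cl) → C:1 H:1 Cl:1
  CH2 → C:1 H:2
  CH(CH3) → C:2 H:4
  CH2CN → C:2 H:2 N:1
Element totals:
  C: 10
  H: 20
  Cl: 1
  N: 3

C10H20ClN3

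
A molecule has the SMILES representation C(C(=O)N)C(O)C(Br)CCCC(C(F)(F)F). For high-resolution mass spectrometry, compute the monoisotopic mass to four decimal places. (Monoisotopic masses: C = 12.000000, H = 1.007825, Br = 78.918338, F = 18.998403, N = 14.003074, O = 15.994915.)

305.0238

Atom tally by fragment:
  H2NOCCH2 → C:2 H:4 O:1 N:1
  CH(OH) → C:1 H:2 O:1
  CH(Br) → C:1 H:1 Br:1
  CH2 → C:1 H:2
  CH2 → C:1 H:2
  CH2 → C:1 H:2
  CH2CF3 → C:2 H:2 F:3
Element totals:
  C: 9
  H: 15
  Br: 1
  F: 3
  N: 1
  O: 2
Molecular formula: C9H15BrF3NO2.
  M = 9(12.0) + 15(1.007825) + 78.918338 + 3(18.998403) + 14.003074 + 2(15.994915)
    = 108.000000 + 15.117375 + 78.918338 + 56.995209 + 14.003074 + 31.989830 = 305.023826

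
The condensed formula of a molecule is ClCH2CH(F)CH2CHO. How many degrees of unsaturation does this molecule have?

1

Atom tally by fragment:
  ClCH2 → C:1 H:2 Cl:1
  CH(F) → C:1 H:1 F:1
  CH2CHO → C:2 H:3 O:1
Element totals:
  C: 4
  H: 6
  Cl: 1
  F: 1
  O: 1
Molecular formula: C4H6ClFO.
DoU = (2C + 2 + N − H − X) / 2 = (2·4 + 2 + 0 − 6 − 2) / 2 = 1.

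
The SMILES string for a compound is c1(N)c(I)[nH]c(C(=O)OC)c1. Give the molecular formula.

Atom tally by fragment:
  pyrrole ring core → C:4 H:5 N:1
  (− 3 ring H displaced by substituents)
  + NH2 → N:1 H:2
  + I → I:1
  + COOCH3 → C:2 H:3 O:2
Element totals:
  C: 6
  H: 7
  I: 1
  N: 2
  O: 2

C6H7IN2O2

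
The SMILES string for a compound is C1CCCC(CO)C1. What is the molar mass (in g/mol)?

Atom tally by fragment:
  cyclohexane ring core → C:6 H:12
  (− 1 ring H displaced by substituents)
  + CH2OH → C:1 H:3 O:1
Element totals:
  C: 7
  H: 14
  O: 1
Molecular formula: C7H14O.
  M = 7(12.011) + 14(1.008) + 15.999
    = 84.077 + 14.112 + 15.999 = 114.188

114.19 g/mol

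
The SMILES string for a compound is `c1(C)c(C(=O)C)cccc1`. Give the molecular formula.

Atom tally by fragment:
  benzene ring core → C:6 H:6
  (− 2 ring H displaced by substituents)
  + CH3 → C:1 H:3
  + COCH3 → C:2 H:3 O:1
Element totals:
  C: 9
  H: 10
  O: 1

C9H10O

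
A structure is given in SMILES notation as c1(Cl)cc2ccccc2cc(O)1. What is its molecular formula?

Atom tally by fragment:
  naphthalene ring system core → C:10 H:8
  (− 2 ring H displaced by substituents)
  + Cl → Cl:1
  + OH → O:1 H:1
Element totals:
  C: 10
  H: 7
  Cl: 1
  O: 1

C10H7ClO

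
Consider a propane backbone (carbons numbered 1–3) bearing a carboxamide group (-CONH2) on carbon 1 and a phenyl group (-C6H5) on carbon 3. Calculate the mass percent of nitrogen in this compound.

Atom tally by fragment:
  H2NOCCH2 → C:2 H:4 O:1 N:1
  CH2 → C:1 H:2
  CH2C6H5 → C:7 H:7
Element totals:
  C: 10
  H: 13
  N: 1
  O: 1
Molecular formula: C10H13NO.
Molar mass = 163.220 g/mol.
Mass from N: 1 × 14.007 = 14.007 g/mol.
%N = 14.007 / 163.220 × 100 = 8.58%.

8.58%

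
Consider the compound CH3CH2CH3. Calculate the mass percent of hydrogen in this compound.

Atom tally by fragment:
  CH3 → C:1 H:3
  CH2 → C:1 H:2
  CH3 → C:1 H:3
Element totals:
  C: 3
  H: 8
Molecular formula: C3H8.
Molar mass = 44.097 g/mol.
Mass from H: 8 × 1.008 = 8.064 g/mol.
%H = 8.064 / 44.097 × 100 = 18.29%.

18.29%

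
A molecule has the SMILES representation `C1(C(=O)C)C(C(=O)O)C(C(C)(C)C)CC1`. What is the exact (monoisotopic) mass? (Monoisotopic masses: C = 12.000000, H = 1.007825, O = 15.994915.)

212.1412

Atom tally by fragment:
  cyclopentane ring core → C:5 H:10
  (− 3 ring H displaced by substituents)
  + COCH3 → C:2 H:3 O:1
  + COOH → C:1 H:1 O:2
  + C(CH3)3 → C:4 H:9
Element totals:
  C: 12
  H: 20
  O: 3
Molecular formula: C12H20O3.
  M = 12(12.0) + 20(1.007825) + 3(15.994915)
    = 144.000000 + 20.156500 + 47.984745 = 212.141245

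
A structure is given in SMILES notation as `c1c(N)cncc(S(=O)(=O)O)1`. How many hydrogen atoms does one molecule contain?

6

Atom tally by fragment:
  pyridine ring core → C:5 H:5 N:1
  (− 2 ring H displaced by substituents)
  + NH2 → N:1 H:2
  + SO3H → S:1 O:3 H:1
Element totals:
  C: 5
  H: 6
  N: 2
  O: 3
  S: 1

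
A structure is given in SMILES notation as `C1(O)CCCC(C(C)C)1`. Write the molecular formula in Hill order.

C8H16O

Atom tally by fragment:
  cyclopentane ring core → C:5 H:10
  (− 2 ring H displaced by substituents)
  + OH → O:1 H:1
  + CH(CH3)2 → C:3 H:7
Element totals:
  C: 8
  H: 16
  O: 1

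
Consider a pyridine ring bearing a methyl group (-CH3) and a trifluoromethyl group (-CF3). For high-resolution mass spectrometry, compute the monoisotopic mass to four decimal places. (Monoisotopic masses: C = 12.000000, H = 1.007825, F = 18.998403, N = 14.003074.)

161.0452

Atom tally by fragment:
  pyridine ring core → C:5 H:5 N:1
  (− 2 ring H displaced by substituents)
  + CH3 → C:1 H:3
  + CF3 → C:1 F:3
Element totals:
  C: 7
  H: 6
  F: 3
  N: 1
Molecular formula: C7H6F3N.
  M = 7(12.0) + 6(1.007825) + 3(18.998403) + 14.003074
    = 84.000000 + 6.046950 + 56.995209 + 14.003074 = 161.045233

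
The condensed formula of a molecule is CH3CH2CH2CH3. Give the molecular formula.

C4H10

Atom tally by fragment:
  CH3 → C:1 H:3
  CH2 → C:1 H:2
  CH2 → C:1 H:2
  CH3 → C:1 H:3
Element totals:
  C: 4
  H: 10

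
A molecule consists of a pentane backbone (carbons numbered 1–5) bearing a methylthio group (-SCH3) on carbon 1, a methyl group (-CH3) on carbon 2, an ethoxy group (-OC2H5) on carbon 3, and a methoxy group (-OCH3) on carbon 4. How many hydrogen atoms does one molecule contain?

Atom tally by fragment:
  CH3SCH2 → C:2 H:5 S:1
  CH(CH3) → C:2 H:4
  CH(OC2H5) → C:3 H:6 O:1
  CH(OCH3) → C:2 H:4 O:1
  CH3 → C:1 H:3
Element totals:
  C: 10
  H: 22
  O: 2
  S: 1

22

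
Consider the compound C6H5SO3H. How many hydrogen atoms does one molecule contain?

Element totals:
  C: 6
  H: 6
  O: 3
  S: 1

6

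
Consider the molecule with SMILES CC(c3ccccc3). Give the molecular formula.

C8H10

Atom tally by fragment:
  CH3 → C:1 H:3
  CH2C6H5 → C:7 H:7
Element totals:
  C: 8
  H: 10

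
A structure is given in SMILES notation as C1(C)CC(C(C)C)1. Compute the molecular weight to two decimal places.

98.19 g/mol

Atom tally by fragment:
  cyclopropane ring core → C:3 H:6
  (− 2 ring H displaced by substituents)
  + CH3 → C:1 H:3
  + CH(CH3)2 → C:3 H:7
Element totals:
  C: 7
  H: 14
Molecular formula: C7H14.
  M = 7(12.011) + 14(1.008)
    = 84.077 + 14.112 = 98.189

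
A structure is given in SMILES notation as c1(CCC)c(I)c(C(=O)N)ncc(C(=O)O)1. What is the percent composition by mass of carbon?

35.95%

Atom tally by fragment:
  pyridine ring core → C:5 H:5 N:1
  (− 4 ring H displaced by substituents)
  + CH2CH2CH3 → C:3 H:7
  + I → I:1
  + CONH2 → C:1 H:2 O:1 N:1
  + COOH → C:1 H:1 O:2
Element totals:
  C: 10
  H: 11
  I: 1
  N: 2
  O: 3
Molecular formula: C10H11IN2O3.
Molar mass = 334.113 g/mol.
Mass from C: 10 × 12.011 = 120.110 g/mol.
%C = 120.110 / 334.113 × 100 = 35.95%.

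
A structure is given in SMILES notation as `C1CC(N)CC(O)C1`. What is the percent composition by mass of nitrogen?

Atom tally by fragment:
  cyclohexane ring core → C:6 H:12
  (− 2 ring H displaced by substituents)
  + NH2 → N:1 H:2
  + OH → O:1 H:1
Element totals:
  C: 6
  H: 13
  N: 1
  O: 1
Molecular formula: C6H13NO.
Molar mass = 115.176 g/mol.
Mass from N: 1 × 14.007 = 14.007 g/mol.
%N = 14.007 / 115.176 × 100 = 12.16%.

12.16%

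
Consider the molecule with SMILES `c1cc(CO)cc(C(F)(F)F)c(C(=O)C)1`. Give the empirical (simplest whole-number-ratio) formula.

Atom tally by fragment:
  benzene ring core → C:6 H:6
  (− 3 ring H displaced by substituents)
  + CH2OH → C:1 H:3 O:1
  + CF3 → C:1 F:3
  + COCH3 → C:2 H:3 O:1
Element totals:
  C: 10
  H: 9
  F: 3
  O: 2
Molecular formula: C10H9F3O2.
gcd of subscripts (10, 3, 9, 2) = 1, so the empirical formula equals the molecular formula.

C10H9F3O2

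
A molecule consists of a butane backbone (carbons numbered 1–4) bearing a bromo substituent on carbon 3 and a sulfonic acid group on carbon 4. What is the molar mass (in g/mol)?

Atom tally by fragment:
  CH3 → C:1 H:3
  CH2 → C:1 H:2
  CH(Br) → C:1 H:1 Br:1
  CH2SO3H → C:1 H:3 S:1 O:3
Element totals:
  C: 4
  H: 9
  Br: 1
  O: 3
  S: 1
Molecular formula: C4H9BrO3S.
  M = 4(12.011) + 9(1.008) + 79.904 + 3(15.999) + 32.06
    = 48.044 + 9.072 + 79.904 + 47.997 + 32.060 = 217.077

217.08 g/mol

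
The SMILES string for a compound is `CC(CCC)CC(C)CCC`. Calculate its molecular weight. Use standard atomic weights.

Atom tally by fragment:
  CH3 → C:1 H:3
  CH(CH2CH2CH3) → C:4 H:8
  CH2 → C:1 H:2
  CH(CH3) → C:2 H:4
  CH2 → C:1 H:2
  CH2 → C:1 H:2
  CH3 → C:1 H:3
Element totals:
  C: 11
  H: 24
Molecular formula: C11H24.
  M = 11(12.011) + 24(1.008)
    = 132.121 + 24.192 = 156.313

156.31 g/mol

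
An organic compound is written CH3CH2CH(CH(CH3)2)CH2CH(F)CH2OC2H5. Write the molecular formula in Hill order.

Atom tally by fragment:
  CH3 → C:1 H:3
  CH2 → C:1 H:2
  CH(CH(CH3)2) → C:4 H:8
  CH2 → C:1 H:2
  CH(F) → C:1 H:1 F:1
  CH2OC2H5 → C:3 H:7 O:1
Element totals:
  C: 11
  H: 23
  F: 1
  O: 1

C11H23FO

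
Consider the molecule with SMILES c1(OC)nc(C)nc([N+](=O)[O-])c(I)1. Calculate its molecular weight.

295.04 g/mol

Atom tally by fragment:
  pyrimidine ring core → C:4 H:4 N:2
  (− 4 ring H displaced by substituents)
  + OCH3 → C:1 H:3 O:1
  + CH3 → C:1 H:3
  + NO2 → N:1 O:2
  + I → I:1
Element totals:
  C: 6
  H: 6
  I: 1
  N: 3
  O: 3
Molecular formula: C6H6IN3O3.
  M = 6(12.011) + 6(1.008) + 126.904 + 3(14.007) + 3(15.999)
    = 72.066 + 6.048 + 126.904 + 42.021 + 47.997 = 295.036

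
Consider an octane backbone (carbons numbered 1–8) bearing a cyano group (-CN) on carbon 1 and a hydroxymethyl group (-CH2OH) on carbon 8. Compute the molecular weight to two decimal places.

Atom tally by fragment:
  NCCH2 → C:2 H:2 N:1
  CH2 → C:1 H:2
  CH2 → C:1 H:2
  CH2 → C:1 H:2
  CH2 → C:1 H:2
  CH2 → C:1 H:2
  CH2 → C:1 H:2
  CH2CH2OH → C:2 H:5 O:1
Element totals:
  C: 10
  H: 19
  N: 1
  O: 1
Molecular formula: C10H19NO.
  M = 10(12.011) + 19(1.008) + 14.007 + 15.999
    = 120.110 + 19.152 + 14.007 + 15.999 = 169.268

169.27 g/mol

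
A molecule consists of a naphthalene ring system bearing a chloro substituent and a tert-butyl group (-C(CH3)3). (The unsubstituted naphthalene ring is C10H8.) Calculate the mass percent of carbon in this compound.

Atom tally by fragment:
  naphthalene ring system core → C:10 H:8
  (− 2 ring H displaced by substituents)
  + Cl → Cl:1
  + C(CH3)3 → C:4 H:9
Element totals:
  C: 14
  H: 15
  Cl: 1
Molecular formula: C14H15Cl.
Molar mass = 218.724 g/mol.
Mass from C: 14 × 12.011 = 168.154 g/mol.
%C = 168.154 / 218.724 × 100 = 76.88%.

76.88%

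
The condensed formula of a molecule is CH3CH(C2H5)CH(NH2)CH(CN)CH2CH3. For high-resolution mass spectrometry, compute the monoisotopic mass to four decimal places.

154.1470

Element totals:
  C: 9
  H: 18
  N: 2
Molecular formula: C9H18N2.
  M = 9(12.0) + 18(1.007825) + 2(14.003074)
    = 108.000000 + 18.140850 + 28.006148 = 154.146998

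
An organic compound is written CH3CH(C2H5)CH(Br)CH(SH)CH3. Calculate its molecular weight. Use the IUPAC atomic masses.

211.16 g/mol

Atom tally by fragment:
  CH3 → C:1 H:3
  CH(C2H5) → C:3 H:6
  CH(Br) → C:1 H:1 Br:1
  CH(SH) → C:1 H:2 S:1
  CH3 → C:1 H:3
Element totals:
  C: 7
  H: 15
  Br: 1
  S: 1
Molecular formula: C7H15BrS.
  M = 7(12.011) + 15(1.008) + 79.904 + 32.06
    = 84.077 + 15.120 + 79.904 + 32.060 = 211.161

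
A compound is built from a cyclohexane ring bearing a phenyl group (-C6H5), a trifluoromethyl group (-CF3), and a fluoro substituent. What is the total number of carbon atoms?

Atom tally by fragment:
  cyclohexane ring core → C:6 H:12
  (− 3 ring H displaced by substituents)
  + C6H5 → C:6 H:5
  + CF3 → C:1 F:3
  + F → F:1
Element totals:
  C: 13
  H: 14
  F: 4

13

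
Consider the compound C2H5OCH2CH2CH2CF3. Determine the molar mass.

Element totals:
  C: 6
  H: 11
  F: 3
  O: 1
Molecular formula: C6H11F3O.
  M = 6(12.011) + 11(1.008) + 3(18.998) + 15.999
    = 72.066 + 11.088 + 56.994 + 15.999 = 156.147

156.15 g/mol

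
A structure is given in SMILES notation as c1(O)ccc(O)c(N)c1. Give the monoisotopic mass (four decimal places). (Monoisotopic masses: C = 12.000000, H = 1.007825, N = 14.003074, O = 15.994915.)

Atom tally by fragment:
  benzene ring core → C:6 H:6
  (− 3 ring H displaced by substituents)
  + OH → O:1 H:1
  + OH → O:1 H:1
  + NH2 → N:1 H:2
Element totals:
  C: 6
  H: 7
  N: 1
  O: 2
Molecular formula: C6H7NO2.
  M = 6(12.0) + 7(1.007825) + 14.003074 + 2(15.994915)
    = 72.000000 + 7.054775 + 14.003074 + 31.989830 = 125.047679

125.0477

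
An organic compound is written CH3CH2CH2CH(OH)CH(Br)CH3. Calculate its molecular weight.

181.07 g/mol

Atom tally by fragment:
  CH3 → C:1 H:3
  CH2 → C:1 H:2
  CH2 → C:1 H:2
  CH(OH) → C:1 H:2 O:1
  CH(Br) → C:1 H:1 Br:1
  CH3 → C:1 H:3
Element totals:
  C: 6
  H: 13
  Br: 1
  O: 1
Molecular formula: C6H13BrO.
  M = 6(12.011) + 13(1.008) + 79.904 + 15.999
    = 72.066 + 13.104 + 79.904 + 15.999 = 181.073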